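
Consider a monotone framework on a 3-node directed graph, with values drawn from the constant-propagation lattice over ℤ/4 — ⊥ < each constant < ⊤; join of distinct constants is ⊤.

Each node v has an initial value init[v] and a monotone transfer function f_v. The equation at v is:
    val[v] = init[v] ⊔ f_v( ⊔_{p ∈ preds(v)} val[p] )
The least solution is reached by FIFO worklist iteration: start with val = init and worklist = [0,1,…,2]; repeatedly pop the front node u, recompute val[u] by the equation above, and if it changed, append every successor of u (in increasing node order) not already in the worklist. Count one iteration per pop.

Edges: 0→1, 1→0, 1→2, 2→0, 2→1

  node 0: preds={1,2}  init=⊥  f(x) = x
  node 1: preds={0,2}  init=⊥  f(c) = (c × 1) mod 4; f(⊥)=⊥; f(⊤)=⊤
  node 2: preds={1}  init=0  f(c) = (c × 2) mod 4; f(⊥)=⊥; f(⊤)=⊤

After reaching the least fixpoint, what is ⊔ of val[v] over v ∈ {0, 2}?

0

Worklist (4 pops):
  #1 pop 0: in=0 → 0 (was ⊥); enqueue []
  #2 pop 1: in=0 → 0 (was ⊥); enqueue [0]
  #3 pop 2: in=0 → 0 (no change)
  #4 pop 0: in=0 → 0 (no change)

Fixpoint:
  val[0] = 0
  val[1] = 0
  val[2] = 0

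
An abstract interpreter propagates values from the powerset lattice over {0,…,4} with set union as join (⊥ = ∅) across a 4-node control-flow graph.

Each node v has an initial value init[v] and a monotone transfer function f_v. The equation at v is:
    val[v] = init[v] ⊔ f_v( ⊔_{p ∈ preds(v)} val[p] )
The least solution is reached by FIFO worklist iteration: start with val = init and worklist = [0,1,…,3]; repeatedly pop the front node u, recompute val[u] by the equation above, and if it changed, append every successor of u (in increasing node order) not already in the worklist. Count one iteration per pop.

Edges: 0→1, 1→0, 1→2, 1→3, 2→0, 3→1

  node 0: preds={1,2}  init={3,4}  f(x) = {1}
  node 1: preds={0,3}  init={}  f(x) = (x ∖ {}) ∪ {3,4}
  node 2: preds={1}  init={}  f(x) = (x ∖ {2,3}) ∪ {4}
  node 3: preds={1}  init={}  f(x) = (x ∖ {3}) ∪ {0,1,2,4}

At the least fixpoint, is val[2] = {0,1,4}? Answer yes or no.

Trace (10 dequeues):
  [1] u=0 | in {} | out {1,3,4} | prev {3,4} | push {}
  [2] u=1 | in {1,3,4} | out {1,3,4} | prev {} | push {0}
  [3] u=2 | in {1,3,4} | out {1,4} | prev {} | push {}
  [4] u=3 | in {1,3,4} | out {0,1,2,4} | prev {} | push {1}
  [5] u=0 | in {1,3,4} | out {1,3,4} | ==
  [6] u=1 | in {0,1,2,3,4} | out {0,1,2,3,4} | prev {1,3,4} | push {0,2,3}
  [7] u=0 | in {0,1,2,3,4} | out {1,3,4} | ==
  [8] u=2 | in {0,1,2,3,4} | out {0,1,4} | prev {1,4} | push {0}
  [9] u=3 | in {0,1,2,3,4} | out {0,1,2,4} | ==
  [10] u=0 | in {0,1,2,3,4} | out {1,3,4} | ==

Converged values:
  [0] {1,3,4}
  [1] {0,1,2,3,4}
  [2] {0,1,4}
  [3] {0,1,2,4}

yes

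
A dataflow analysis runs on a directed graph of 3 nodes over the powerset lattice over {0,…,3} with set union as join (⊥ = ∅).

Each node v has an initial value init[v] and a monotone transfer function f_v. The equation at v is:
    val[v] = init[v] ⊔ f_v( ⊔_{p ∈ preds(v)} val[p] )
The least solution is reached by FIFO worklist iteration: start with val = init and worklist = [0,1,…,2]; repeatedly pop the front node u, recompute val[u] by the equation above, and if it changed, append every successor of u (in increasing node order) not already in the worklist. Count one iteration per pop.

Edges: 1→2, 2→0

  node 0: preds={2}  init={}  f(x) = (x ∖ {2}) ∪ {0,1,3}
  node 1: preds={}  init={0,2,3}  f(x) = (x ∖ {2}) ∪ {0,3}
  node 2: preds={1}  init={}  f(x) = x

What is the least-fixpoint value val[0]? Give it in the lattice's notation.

Worklist (4 pops):
  #1 pop 0: in={} → {0,1,3} (was {}); enqueue []
  #2 pop 1: in={} → {0,2,3} (no change)
  #3 pop 2: in={0,2,3} → {0,2,3} (was {}); enqueue [0]
  #4 pop 0: in={0,2,3} → {0,1,3} (no change)

Fixpoint:
  val[0] = {0,1,3}
  val[1] = {0,2,3}
  val[2] = {0,2,3}

{0,1,3}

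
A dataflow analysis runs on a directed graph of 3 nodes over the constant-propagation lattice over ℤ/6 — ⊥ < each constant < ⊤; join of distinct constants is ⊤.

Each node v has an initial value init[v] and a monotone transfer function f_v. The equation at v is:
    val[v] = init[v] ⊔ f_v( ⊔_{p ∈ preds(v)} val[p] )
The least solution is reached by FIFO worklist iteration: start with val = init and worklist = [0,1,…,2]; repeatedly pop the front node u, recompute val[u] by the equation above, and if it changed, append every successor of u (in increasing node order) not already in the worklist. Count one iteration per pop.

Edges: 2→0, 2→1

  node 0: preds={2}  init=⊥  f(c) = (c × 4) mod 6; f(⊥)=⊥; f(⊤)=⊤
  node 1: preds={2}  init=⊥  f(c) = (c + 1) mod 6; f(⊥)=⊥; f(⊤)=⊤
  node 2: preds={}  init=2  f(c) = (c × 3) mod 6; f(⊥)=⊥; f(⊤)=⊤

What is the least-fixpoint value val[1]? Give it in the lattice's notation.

Worklist (3 pops):
  #1 pop 0: in=2 → 2 (was ⊥); enqueue []
  #2 pop 1: in=2 → 3 (was ⊥); enqueue []
  #3 pop 2: in=⊥ → 2 (no change)

Fixpoint:
  val[0] = 2
  val[1] = 3
  val[2] = 2

3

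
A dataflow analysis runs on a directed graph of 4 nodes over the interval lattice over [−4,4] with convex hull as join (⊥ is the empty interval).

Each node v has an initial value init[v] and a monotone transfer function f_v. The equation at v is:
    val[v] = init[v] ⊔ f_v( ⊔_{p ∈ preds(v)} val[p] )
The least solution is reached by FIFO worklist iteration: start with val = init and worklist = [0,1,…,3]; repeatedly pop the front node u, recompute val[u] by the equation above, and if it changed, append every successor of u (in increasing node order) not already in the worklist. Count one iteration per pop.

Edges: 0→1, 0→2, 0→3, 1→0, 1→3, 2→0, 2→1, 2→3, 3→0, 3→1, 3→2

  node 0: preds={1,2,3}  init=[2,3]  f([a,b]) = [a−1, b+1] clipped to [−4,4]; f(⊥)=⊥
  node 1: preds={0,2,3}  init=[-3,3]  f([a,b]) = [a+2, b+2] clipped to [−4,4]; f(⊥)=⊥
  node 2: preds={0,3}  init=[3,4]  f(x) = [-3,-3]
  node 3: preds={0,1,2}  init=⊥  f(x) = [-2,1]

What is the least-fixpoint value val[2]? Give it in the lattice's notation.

Worklist (7 pops):
  #1 pop 0: in=[-3,4] → [-4,4] (was [2,3]); enqueue []
  #2 pop 1: in=[-4,4] → [-3,4] (was [-3,3]); enqueue [0]
  #3 pop 2: in=[-4,4] → [-3,4] (was [3,4]); enqueue [1]
  #4 pop 3: in=[-4,4] → [-2,1] (was ⊥); enqueue [2]
  #5 pop 0: in=[-3,4] → [-4,4] (no change)
  #6 pop 1: in=[-4,4] → [-3,4] (no change)
  #7 pop 2: in=[-4,4] → [-3,4] (no change)

Fixpoint:
  val[0] = [-4,4]
  val[1] = [-3,4]
  val[2] = [-3,4]
  val[3] = [-2,1]

[-3,4]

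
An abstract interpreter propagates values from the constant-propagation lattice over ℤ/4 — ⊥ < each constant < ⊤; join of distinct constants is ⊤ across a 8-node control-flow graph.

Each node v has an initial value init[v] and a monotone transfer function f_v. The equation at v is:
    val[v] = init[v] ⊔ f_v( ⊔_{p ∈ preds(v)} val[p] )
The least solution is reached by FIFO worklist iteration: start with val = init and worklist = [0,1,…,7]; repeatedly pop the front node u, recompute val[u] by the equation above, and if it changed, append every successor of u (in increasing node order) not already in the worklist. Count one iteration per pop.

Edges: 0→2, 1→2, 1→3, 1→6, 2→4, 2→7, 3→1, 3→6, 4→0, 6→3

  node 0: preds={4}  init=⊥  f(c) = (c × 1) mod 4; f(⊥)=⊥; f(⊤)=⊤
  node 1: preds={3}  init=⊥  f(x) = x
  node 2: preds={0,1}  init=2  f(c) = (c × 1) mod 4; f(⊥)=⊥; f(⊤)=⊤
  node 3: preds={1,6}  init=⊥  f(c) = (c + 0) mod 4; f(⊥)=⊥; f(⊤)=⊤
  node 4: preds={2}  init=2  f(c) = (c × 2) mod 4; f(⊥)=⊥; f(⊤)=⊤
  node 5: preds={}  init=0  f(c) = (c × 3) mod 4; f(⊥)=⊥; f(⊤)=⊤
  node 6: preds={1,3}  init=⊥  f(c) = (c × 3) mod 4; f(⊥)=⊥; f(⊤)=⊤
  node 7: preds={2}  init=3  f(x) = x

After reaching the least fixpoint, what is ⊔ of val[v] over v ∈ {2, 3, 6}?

Trace (12 dequeues):
  [1] u=0 | in 2 | out 2 | prev ⊥ | push {}
  [2] u=1 | in ⊥ | out ⊥ | ==
  [3] u=2 | in 2 | out 2 | ==
  [4] u=3 | in ⊥ | out ⊥ | ==
  [5] u=4 | in 2 | out ⊤ | prev 2 | push {0}
  [6] u=5 | in ⊥ | out 0 | ==
  [7] u=6 | in ⊥ | out ⊥ | ==
  [8] u=7 | in 2 | out ⊤ | prev 3 | push {}
  [9] u=0 | in ⊤ | out ⊤ | prev 2 | push {2}
  [10] u=2 | in ⊤ | out ⊤ | prev 2 | push {4,7}
  [11] u=4 | in ⊤ | out ⊤ | ==
  [12] u=7 | in ⊤ | out ⊤ | ==

Converged values:
  [0] ⊤
  [1] ⊥
  [2] ⊤
  [3] ⊥
  [4] ⊤
  [5] 0
  [6] ⊥
  [7] ⊤

⊤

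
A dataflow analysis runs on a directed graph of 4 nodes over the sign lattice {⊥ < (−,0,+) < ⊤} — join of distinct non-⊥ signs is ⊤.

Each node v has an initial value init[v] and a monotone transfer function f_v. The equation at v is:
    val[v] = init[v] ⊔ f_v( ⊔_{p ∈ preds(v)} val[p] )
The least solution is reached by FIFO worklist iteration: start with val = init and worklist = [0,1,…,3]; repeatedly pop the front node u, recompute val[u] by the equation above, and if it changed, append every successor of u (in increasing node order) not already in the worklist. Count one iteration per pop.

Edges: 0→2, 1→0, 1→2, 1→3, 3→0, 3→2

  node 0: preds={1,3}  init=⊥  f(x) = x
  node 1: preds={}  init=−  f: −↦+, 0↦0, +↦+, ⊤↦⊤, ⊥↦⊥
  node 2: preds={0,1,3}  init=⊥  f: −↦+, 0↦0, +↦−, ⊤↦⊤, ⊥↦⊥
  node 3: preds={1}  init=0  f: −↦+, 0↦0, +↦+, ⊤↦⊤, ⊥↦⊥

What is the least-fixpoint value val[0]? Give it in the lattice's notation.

Trace (6 dequeues):
  [1] u=0 | in ⊤ | out ⊤ | prev ⊥ | push {}
  [2] u=1 | in ⊥ | out − | ==
  [3] u=2 | in ⊤ | out ⊤ | prev ⊥ | push {}
  [4] u=3 | in − | out ⊤ | prev 0 | push {0,2}
  [5] u=0 | in ⊤ | out ⊤ | ==
  [6] u=2 | in ⊤ | out ⊤ | ==

Converged values:
  [0] ⊤
  [1] −
  [2] ⊤
  [3] ⊤

⊤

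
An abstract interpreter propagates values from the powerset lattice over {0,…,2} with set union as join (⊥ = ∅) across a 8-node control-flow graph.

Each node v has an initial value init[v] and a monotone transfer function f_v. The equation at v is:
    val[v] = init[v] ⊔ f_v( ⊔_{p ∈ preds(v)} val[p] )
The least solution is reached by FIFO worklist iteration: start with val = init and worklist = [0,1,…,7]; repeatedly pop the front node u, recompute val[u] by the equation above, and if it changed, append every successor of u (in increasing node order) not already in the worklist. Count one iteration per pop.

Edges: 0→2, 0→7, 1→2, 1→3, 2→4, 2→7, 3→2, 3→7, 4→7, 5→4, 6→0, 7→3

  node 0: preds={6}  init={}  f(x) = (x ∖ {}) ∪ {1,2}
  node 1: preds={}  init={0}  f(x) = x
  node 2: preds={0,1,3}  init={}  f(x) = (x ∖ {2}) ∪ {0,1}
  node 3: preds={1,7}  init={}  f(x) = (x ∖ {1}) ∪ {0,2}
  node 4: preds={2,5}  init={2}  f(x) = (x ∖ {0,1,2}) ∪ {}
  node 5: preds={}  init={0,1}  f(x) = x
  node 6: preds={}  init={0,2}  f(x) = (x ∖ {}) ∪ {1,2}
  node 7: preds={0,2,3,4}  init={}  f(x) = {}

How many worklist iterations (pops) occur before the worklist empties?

10

Iteration log — 10 steps:
  step 1. node 0  ⊔preds={0,2}  new={0,1,2}  old={}  +wl: 
  step 2. node 1  ⊔preds={}  new={0}  stable
  step 3. node 2  ⊔preds={0,1,2}  new={0,1}  old={}  +wl: 
  step 4. node 3  ⊔preds={0}  new={0,2}  old={}  +wl: 2
  step 5. node 4  ⊔preds={0,1}  new={2}  stable
  step 6. node 5  ⊔preds={}  new={0,1}  stable
  step 7. node 6  ⊔preds={}  new={0,1,2}  old={0,2}  +wl: 0
  step 8. node 7  ⊔preds={0,1,2}  new={}  stable
  step 9. node 2  ⊔preds={0,1,2}  new={0,1}  stable
  step 10. node 0  ⊔preds={0,1,2}  new={0,1,2}  stable

Least fixpoint reached:
  node 0: {0,1,2}
  node 1: {0}
  node 2: {0,1}
  node 3: {0,2}
  node 4: {2}
  node 5: {0,1}
  node 6: {0,1,2}
  node 7: {}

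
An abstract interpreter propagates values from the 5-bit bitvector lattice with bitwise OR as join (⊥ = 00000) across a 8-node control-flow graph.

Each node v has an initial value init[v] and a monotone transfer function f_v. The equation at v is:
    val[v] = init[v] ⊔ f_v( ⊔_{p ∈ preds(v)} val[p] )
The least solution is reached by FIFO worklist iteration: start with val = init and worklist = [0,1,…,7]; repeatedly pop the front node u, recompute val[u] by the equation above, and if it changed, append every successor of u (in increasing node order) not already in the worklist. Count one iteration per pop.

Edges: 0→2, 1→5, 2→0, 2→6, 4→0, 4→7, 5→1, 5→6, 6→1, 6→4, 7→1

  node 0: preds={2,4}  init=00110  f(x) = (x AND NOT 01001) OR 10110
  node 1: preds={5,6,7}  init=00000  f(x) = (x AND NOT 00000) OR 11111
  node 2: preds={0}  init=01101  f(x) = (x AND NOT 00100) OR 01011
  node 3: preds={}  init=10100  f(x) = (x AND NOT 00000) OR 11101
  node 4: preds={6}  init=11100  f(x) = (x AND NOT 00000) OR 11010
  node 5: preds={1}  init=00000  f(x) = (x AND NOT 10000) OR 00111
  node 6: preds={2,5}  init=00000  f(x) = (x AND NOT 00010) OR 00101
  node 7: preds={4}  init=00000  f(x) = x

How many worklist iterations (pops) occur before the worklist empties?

14

Trace (14 dequeues):
  [1] u=0 | in 11101 | out 10110 | prev 00110 | push {}
  [2] u=1 | in 00000 | out 11111 | prev 00000 | push {}
  [3] u=2 | in 10110 | out 11111 | prev 01101 | push {0}
  [4] u=3 | in 00000 | out 11101 | prev 10100 | push {}
  [5] u=4 | in 00000 | out 11110 | prev 11100 | push {}
  [6] u=5 | in 11111 | out 01111 | prev 00000 | push {1}
  [7] u=6 | in 11111 | out 11101 | prev 00000 | push {4}
  [8] u=7 | in 11110 | out 11110 | prev 00000 | push {}
  [9] u=0 | in 11111 | out 10110 | ==
  [10] u=1 | in 11111 | out 11111 | ==
  [11] u=4 | in 11101 | out 11111 | prev 11110 | push {0,7}
  [12] u=0 | in 11111 | out 10110 | ==
  [13] u=7 | in 11111 | out 11111 | prev 11110 | push {1}
  [14] u=1 | in 11111 | out 11111 | ==

Converged values:
  [0] 10110
  [1] 11111
  [2] 11111
  [3] 11101
  [4] 11111
  [5] 01111
  [6] 11101
  [7] 11111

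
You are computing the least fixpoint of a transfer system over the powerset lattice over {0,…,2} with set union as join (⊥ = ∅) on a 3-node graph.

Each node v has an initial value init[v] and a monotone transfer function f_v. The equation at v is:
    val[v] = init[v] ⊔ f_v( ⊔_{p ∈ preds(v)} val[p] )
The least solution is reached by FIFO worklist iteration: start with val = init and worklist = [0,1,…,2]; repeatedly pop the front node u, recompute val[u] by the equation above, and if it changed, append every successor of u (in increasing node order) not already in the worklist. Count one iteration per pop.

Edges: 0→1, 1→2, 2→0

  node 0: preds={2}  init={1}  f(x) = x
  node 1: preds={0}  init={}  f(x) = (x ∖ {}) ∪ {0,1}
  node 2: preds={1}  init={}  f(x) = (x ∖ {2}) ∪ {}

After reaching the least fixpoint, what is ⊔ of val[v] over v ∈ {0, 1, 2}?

Iteration log — 5 steps:
  step 1. node 0  ⊔preds={}  new={1}  stable
  step 2. node 1  ⊔preds={1}  new={0,1}  old={}  +wl: 
  step 3. node 2  ⊔preds={0,1}  new={0,1}  old={}  +wl: 0
  step 4. node 0  ⊔preds={0,1}  new={0,1}  old={1}  +wl: 1
  step 5. node 1  ⊔preds={0,1}  new={0,1}  stable

Least fixpoint reached:
  node 0: {0,1}
  node 1: {0,1}
  node 2: {0,1}

{0,1}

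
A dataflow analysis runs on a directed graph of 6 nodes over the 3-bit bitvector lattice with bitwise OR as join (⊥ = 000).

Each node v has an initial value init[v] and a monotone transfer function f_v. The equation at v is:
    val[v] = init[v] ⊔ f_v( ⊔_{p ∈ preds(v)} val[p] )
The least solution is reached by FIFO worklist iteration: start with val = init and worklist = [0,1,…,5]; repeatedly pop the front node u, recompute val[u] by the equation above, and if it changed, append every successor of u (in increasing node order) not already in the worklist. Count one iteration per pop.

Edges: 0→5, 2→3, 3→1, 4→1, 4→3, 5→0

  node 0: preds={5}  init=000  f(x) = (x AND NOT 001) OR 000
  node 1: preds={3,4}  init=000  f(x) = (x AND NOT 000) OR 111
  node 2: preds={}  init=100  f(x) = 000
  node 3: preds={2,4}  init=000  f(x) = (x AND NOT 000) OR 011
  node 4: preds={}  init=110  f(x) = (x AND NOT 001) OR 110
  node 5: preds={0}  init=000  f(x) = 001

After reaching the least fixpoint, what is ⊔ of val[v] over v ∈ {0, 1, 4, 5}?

111

Worklist (8 pops):
  #1 pop 0: in=000 → 000 (no change)
  #2 pop 1: in=110 → 111 (was 000); enqueue []
  #3 pop 2: in=000 → 100 (no change)
  #4 pop 3: in=110 → 111 (was 000); enqueue [1]
  #5 pop 4: in=000 → 110 (no change)
  #6 pop 5: in=000 → 001 (was 000); enqueue [0]
  #7 pop 1: in=111 → 111 (no change)
  #8 pop 0: in=001 → 000 (no change)

Fixpoint:
  val[0] = 000
  val[1] = 111
  val[2] = 100
  val[3] = 111
  val[4] = 110
  val[5] = 001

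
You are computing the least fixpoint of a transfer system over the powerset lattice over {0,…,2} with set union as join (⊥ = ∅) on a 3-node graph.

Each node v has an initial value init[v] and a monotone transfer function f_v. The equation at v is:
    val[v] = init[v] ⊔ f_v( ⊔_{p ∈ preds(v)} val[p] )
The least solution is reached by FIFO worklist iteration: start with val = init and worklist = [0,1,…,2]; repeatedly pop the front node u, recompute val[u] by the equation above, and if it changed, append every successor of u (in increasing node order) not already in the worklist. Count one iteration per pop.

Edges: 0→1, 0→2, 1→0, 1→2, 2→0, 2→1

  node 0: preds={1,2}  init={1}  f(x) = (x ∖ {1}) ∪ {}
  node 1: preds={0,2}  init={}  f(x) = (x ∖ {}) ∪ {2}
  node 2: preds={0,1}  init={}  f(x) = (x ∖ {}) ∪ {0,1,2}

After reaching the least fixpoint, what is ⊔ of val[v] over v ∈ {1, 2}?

Iteration log — 7 steps:
  step 1. node 0  ⊔preds={}  new={1}  stable
  step 2. node 1  ⊔preds={1}  new={1,2}  old={}  +wl: 0
  step 3. node 2  ⊔preds={1,2}  new={0,1,2}  old={}  +wl: 1
  step 4. node 0  ⊔preds={0,1,2}  new={0,1,2}  old={1}  +wl: 2
  step 5. node 1  ⊔preds={0,1,2}  new={0,1,2}  old={1,2}  +wl: 0
  step 6. node 2  ⊔preds={0,1,2}  new={0,1,2}  stable
  step 7. node 0  ⊔preds={0,1,2}  new={0,1,2}  stable

Least fixpoint reached:
  node 0: {0,1,2}
  node 1: {0,1,2}
  node 2: {0,1,2}

{0,1,2}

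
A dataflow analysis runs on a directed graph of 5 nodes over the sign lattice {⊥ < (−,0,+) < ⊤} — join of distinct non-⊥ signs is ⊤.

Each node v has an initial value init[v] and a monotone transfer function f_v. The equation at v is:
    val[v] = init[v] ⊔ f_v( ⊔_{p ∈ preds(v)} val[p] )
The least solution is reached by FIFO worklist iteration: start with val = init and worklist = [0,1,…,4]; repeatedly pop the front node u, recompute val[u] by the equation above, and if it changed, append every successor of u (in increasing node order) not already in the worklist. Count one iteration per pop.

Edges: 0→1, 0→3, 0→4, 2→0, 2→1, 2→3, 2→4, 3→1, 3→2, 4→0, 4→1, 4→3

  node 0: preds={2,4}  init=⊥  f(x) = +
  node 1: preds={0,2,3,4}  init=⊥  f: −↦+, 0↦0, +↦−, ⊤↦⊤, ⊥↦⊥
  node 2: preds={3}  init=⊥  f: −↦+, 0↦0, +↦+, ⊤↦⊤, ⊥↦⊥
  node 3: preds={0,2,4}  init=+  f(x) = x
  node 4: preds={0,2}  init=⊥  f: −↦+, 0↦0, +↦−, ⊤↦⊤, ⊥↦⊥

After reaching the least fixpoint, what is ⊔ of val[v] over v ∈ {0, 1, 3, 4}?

Worklist (17 pops):
  #1 pop 0: in=⊥ → + (was ⊥); enqueue []
  #2 pop 1: in=+ → − (was ⊥); enqueue []
  #3 pop 2: in=+ → + (was ⊥); enqueue [0,1]
  #4 pop 3: in=+ → + (no change)
  #5 pop 4: in=+ → − (was ⊥); enqueue [3]
  #6 pop 0: in=⊤ → + (no change)
  #7 pop 1: in=⊤ → ⊤ (was −); enqueue []
  #8 pop 3: in=⊤ → ⊤ (was +); enqueue [1,2]
  #9 pop 1: in=⊤ → ⊤ (no change)
  #10 pop 2: in=⊤ → ⊤ (was +); enqueue [0,1,3,4]
  #11 pop 0: in=⊤ → + (no change)
  #12 pop 1: in=⊤ → ⊤ (no change)
  #13 pop 3: in=⊤ → ⊤ (no change)
  #14 pop 4: in=⊤ → ⊤ (was −); enqueue [0,1,3]
  #15 pop 0: in=⊤ → + (no change)
  #16 pop 1: in=⊤ → ⊤ (no change)
  #17 pop 3: in=⊤ → ⊤ (no change)

Fixpoint:
  val[0] = +
  val[1] = ⊤
  val[2] = ⊤
  val[3] = ⊤
  val[4] = ⊤

⊤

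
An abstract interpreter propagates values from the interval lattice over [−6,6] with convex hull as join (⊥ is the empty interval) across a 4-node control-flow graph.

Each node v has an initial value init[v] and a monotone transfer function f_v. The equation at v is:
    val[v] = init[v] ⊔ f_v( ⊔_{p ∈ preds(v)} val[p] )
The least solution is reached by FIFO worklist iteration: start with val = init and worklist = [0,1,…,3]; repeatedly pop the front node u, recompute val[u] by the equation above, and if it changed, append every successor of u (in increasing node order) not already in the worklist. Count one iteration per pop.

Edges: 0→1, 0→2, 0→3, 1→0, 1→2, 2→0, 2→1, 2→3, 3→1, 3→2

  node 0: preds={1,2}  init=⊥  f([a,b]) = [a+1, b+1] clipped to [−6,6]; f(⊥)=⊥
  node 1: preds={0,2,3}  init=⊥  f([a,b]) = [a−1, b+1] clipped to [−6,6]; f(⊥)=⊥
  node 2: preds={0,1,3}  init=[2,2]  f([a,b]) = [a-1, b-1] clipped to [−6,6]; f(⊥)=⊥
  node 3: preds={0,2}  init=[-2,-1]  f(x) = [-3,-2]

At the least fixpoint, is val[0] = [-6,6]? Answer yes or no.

no

Worklist (13 pops):
  #1 pop 0: in=[2,2] → [3,3] (was ⊥); enqueue []
  #2 pop 1: in=[-2,3] → [-3,4] (was ⊥); enqueue [0]
  #3 pop 2: in=[-3,4] → [-4,3] (was [2,2]); enqueue [1]
  #4 pop 3: in=[-4,3] → [-3,-1] (was [-2,-1]); enqueue [2]
  #5 pop 0: in=[-4,4] → [-3,5] (was [3,3]); enqueue [3]
  #6 pop 1: in=[-4,5] → [-5,6] (was [-3,4]); enqueue [0]
  #7 pop 2: in=[-5,6] → [-6,5] (was [-4,3]); enqueue [1]
  #8 pop 3: in=[-6,5] → [-3,-1] (no change)
  #9 pop 0: in=[-6,6] → [-5,6] (was [-3,5]); enqueue [2,3]
  #10 pop 1: in=[-6,6] → [-6,6] (was [-5,6]); enqueue [0]
  #11 pop 2: in=[-6,6] → [-6,5] (no change)
  #12 pop 3: in=[-6,6] → [-3,-1] (no change)
  #13 pop 0: in=[-6,6] → [-5,6] (no change)

Fixpoint:
  val[0] = [-5,6]
  val[1] = [-6,6]
  val[2] = [-6,5]
  val[3] = [-3,-1]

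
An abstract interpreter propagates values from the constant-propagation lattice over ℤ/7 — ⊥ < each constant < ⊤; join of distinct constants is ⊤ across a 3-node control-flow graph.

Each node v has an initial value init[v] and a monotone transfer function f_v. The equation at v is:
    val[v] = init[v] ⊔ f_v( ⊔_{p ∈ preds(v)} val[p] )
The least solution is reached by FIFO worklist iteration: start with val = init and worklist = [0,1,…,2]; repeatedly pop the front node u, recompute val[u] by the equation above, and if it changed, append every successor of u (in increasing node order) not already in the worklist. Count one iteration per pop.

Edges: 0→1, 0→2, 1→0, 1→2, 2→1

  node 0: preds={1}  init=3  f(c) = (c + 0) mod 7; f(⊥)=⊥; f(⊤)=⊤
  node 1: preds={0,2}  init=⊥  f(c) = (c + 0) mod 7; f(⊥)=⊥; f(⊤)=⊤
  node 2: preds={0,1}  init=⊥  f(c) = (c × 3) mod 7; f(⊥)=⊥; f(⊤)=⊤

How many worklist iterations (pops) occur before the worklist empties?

8

Iteration log — 8 steps:
  step 1. node 0  ⊔preds=⊥  new=3  stable
  step 2. node 1  ⊔preds=3  new=3  old=⊥  +wl: 0
  step 3. node 2  ⊔preds=3  new=2  old=⊥  +wl: 1
  step 4. node 0  ⊔preds=3  new=3  stable
  step 5. node 1  ⊔preds=⊤  new=⊤  old=3  +wl: 0,2
  step 6. node 0  ⊔preds=⊤  new=⊤  old=3  +wl: 1
  step 7. node 2  ⊔preds=⊤  new=⊤  old=2  +wl: 
  step 8. node 1  ⊔preds=⊤  new=⊤  stable

Least fixpoint reached:
  node 0: ⊤
  node 1: ⊤
  node 2: ⊤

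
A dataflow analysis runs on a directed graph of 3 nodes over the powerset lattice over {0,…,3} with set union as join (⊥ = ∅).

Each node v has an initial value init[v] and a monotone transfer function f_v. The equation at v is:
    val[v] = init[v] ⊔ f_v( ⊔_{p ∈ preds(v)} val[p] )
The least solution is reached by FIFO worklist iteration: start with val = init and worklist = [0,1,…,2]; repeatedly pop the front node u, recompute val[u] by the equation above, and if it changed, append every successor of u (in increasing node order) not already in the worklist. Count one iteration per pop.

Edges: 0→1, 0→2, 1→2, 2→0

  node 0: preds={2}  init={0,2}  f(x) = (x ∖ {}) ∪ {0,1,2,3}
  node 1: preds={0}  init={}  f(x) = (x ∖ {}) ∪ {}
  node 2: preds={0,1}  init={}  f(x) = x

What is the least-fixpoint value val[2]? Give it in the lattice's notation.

Worklist (4 pops):
  #1 pop 0: in={} → {0,1,2,3} (was {0,2}); enqueue []
  #2 pop 1: in={0,1,2,3} → {0,1,2,3} (was {}); enqueue []
  #3 pop 2: in={0,1,2,3} → {0,1,2,3} (was {}); enqueue [0]
  #4 pop 0: in={0,1,2,3} → {0,1,2,3} (no change)

Fixpoint:
  val[0] = {0,1,2,3}
  val[1] = {0,1,2,3}
  val[2] = {0,1,2,3}

{0,1,2,3}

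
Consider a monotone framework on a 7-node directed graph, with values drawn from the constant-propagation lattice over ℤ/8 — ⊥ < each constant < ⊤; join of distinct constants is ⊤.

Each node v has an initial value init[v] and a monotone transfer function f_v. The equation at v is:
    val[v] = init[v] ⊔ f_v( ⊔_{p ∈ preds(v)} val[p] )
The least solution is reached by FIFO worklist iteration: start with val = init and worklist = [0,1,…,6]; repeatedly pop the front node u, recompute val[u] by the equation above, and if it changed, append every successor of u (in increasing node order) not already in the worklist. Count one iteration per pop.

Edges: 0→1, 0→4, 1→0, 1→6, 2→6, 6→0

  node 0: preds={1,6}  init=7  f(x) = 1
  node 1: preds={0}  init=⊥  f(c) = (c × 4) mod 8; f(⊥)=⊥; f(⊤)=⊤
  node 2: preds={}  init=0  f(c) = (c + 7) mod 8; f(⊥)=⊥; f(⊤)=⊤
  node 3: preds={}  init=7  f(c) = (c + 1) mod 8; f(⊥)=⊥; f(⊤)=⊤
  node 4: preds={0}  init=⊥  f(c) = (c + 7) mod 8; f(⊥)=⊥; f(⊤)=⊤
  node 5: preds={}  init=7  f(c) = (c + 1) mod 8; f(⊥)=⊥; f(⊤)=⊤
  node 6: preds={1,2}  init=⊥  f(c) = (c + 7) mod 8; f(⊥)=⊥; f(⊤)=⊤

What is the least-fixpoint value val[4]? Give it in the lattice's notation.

⊤

Worklist (8 pops):
  #1 pop 0: in=⊥ → ⊤ (was 7); enqueue []
  #2 pop 1: in=⊤ → ⊤ (was ⊥); enqueue [0]
  #3 pop 2: in=⊥ → 0 (no change)
  #4 pop 3: in=⊥ → 7 (no change)
  #5 pop 4: in=⊤ → ⊤ (was ⊥); enqueue []
  #6 pop 5: in=⊥ → 7 (no change)
  #7 pop 6: in=⊤ → ⊤ (was ⊥); enqueue []
  #8 pop 0: in=⊤ → ⊤ (no change)

Fixpoint:
  val[0] = ⊤
  val[1] = ⊤
  val[2] = 0
  val[3] = 7
  val[4] = ⊤
  val[5] = 7
  val[6] = ⊤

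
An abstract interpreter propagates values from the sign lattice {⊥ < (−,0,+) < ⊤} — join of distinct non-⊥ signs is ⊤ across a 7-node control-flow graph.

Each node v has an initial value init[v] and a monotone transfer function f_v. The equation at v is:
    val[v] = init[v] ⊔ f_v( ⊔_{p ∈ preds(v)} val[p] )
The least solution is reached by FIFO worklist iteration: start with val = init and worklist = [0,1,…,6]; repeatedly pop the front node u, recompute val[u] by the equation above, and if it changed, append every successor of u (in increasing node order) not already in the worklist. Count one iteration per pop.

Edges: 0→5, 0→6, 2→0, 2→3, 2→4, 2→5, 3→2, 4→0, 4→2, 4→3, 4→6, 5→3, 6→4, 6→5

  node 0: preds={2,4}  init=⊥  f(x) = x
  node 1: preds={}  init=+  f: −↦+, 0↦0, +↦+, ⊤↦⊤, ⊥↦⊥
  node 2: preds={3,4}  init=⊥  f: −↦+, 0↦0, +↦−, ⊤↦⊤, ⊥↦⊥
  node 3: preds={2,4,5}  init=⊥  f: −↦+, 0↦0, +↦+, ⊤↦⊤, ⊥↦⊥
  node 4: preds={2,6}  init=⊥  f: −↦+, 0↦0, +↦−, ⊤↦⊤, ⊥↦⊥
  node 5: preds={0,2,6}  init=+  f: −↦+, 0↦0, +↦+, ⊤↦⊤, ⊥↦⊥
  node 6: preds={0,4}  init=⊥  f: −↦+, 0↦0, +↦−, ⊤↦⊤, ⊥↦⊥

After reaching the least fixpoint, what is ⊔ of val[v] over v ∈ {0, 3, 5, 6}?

Iteration log — 22 steps:
  step 1. node 0  ⊔preds=⊥  new=⊥  stable
  step 2. node 1  ⊔preds=⊥  new=+  stable
  step 3. node 2  ⊔preds=⊥  new=⊥  stable
  step 4. node 3  ⊔preds=+  new=+  old=⊥  +wl: 2
  step 5. node 4  ⊔preds=⊥  new=⊥  stable
  step 6. node 5  ⊔preds=⊥  new=+  stable
  step 7. node 6  ⊔preds=⊥  new=⊥  stable
  step 8. node 2  ⊔preds=+  new=−  old=⊥  +wl: 0,3,4,5
  step 9. node 0  ⊔preds=−  new=−  old=⊥  +wl: 6
  step 10. node 3  ⊔preds=⊤  new=⊤  old=+  +wl: 2
  step 11. node 4  ⊔preds=−  new=+  old=⊥  +wl: 0,3
  step 12. node 5  ⊔preds=−  new=+  stable
  step 13. node 6  ⊔preds=⊤  new=⊤  old=⊥  +wl: 4,5
  step 14. node 2  ⊔preds=⊤  new=⊤  old=−  +wl: 
  step 15. node 0  ⊔preds=⊤  new=⊤  old=−  +wl: 6
  step 16. node 3  ⊔preds=⊤  new=⊤  stable
  step 17. node 4  ⊔preds=⊤  new=⊤  old=+  +wl: 0,2,3
  step 18. node 5  ⊔preds=⊤  new=⊤  old=+  +wl: 
  step 19. node 6  ⊔preds=⊤  new=⊤  stable
  step 20. node 0  ⊔preds=⊤  new=⊤  stable
  step 21. node 2  ⊔preds=⊤  new=⊤  stable
  step 22. node 3  ⊔preds=⊤  new=⊤  stable

Least fixpoint reached:
  node 0: ⊤
  node 1: +
  node 2: ⊤
  node 3: ⊤
  node 4: ⊤
  node 5: ⊤
  node 6: ⊤

⊤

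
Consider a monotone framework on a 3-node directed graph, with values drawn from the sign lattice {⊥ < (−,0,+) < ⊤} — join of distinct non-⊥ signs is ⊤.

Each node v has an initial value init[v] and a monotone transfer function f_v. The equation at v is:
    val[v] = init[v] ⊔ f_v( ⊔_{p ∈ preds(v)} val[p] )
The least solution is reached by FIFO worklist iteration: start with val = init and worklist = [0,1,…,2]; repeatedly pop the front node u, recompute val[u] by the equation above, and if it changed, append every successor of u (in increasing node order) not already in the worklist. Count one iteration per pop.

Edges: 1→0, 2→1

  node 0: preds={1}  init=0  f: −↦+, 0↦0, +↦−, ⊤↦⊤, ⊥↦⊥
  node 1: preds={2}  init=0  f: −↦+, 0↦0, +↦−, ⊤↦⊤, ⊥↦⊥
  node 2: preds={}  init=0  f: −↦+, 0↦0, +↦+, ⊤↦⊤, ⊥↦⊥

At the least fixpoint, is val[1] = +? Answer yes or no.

no

Trace (3 dequeues):
  [1] u=0 | in 0 | out 0 | ==
  [2] u=1 | in 0 | out 0 | ==
  [3] u=2 | in ⊥ | out 0 | ==

Converged values:
  [0] 0
  [1] 0
  [2] 0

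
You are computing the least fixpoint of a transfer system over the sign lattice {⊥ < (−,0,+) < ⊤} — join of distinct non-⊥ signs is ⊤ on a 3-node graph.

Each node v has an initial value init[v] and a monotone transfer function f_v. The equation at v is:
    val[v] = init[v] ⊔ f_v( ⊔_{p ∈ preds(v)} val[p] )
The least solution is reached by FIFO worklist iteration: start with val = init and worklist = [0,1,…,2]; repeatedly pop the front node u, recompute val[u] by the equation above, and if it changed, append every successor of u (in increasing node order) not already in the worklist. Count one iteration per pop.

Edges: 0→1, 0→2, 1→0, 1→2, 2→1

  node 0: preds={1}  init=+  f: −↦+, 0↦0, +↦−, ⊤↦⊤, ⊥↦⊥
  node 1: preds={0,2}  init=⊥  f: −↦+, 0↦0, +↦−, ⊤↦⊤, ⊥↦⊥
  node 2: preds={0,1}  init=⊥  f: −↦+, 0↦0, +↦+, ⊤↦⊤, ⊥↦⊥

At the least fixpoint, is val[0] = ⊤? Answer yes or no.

Iteration log — 8 steps:
  step 1. node 0  ⊔preds=⊥  new=+  stable
  step 2. node 1  ⊔preds=+  new=−  old=⊥  +wl: 0
  step 3. node 2  ⊔preds=⊤  new=⊤  old=⊥  +wl: 1
  step 4. node 0  ⊔preds=−  new=+  stable
  step 5. node 1  ⊔preds=⊤  new=⊤  old=−  +wl: 0,2
  step 6. node 0  ⊔preds=⊤  new=⊤  old=+  +wl: 1
  step 7. node 2  ⊔preds=⊤  new=⊤  stable
  step 8. node 1  ⊔preds=⊤  new=⊤  stable

Least fixpoint reached:
  node 0: ⊤
  node 1: ⊤
  node 2: ⊤

yes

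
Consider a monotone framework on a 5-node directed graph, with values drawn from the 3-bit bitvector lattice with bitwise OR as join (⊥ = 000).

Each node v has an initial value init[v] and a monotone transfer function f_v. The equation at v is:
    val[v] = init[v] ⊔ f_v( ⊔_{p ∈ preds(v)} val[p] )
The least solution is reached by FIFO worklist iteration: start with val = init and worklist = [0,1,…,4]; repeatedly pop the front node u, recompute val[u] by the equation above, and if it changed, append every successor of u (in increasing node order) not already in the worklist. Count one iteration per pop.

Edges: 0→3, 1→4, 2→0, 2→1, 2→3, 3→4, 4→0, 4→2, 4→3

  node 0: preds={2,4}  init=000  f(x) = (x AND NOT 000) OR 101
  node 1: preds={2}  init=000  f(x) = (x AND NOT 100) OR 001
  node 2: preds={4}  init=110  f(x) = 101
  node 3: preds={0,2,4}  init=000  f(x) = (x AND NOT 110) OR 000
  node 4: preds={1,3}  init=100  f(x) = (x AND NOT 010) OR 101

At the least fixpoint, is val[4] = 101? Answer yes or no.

Worklist (9 pops):
  #1 pop 0: in=110 → 111 (was 000); enqueue []
  #2 pop 1: in=110 → 011 (was 000); enqueue []
  #3 pop 2: in=100 → 111 (was 110); enqueue [0,1]
  #4 pop 3: in=111 → 001 (was 000); enqueue []
  #5 pop 4: in=011 → 101 (was 100); enqueue [2,3]
  #6 pop 0: in=111 → 111 (no change)
  #7 pop 1: in=111 → 011 (no change)
  #8 pop 2: in=101 → 111 (no change)
  #9 pop 3: in=111 → 001 (no change)

Fixpoint:
  val[0] = 111
  val[1] = 011
  val[2] = 111
  val[3] = 001
  val[4] = 101

yes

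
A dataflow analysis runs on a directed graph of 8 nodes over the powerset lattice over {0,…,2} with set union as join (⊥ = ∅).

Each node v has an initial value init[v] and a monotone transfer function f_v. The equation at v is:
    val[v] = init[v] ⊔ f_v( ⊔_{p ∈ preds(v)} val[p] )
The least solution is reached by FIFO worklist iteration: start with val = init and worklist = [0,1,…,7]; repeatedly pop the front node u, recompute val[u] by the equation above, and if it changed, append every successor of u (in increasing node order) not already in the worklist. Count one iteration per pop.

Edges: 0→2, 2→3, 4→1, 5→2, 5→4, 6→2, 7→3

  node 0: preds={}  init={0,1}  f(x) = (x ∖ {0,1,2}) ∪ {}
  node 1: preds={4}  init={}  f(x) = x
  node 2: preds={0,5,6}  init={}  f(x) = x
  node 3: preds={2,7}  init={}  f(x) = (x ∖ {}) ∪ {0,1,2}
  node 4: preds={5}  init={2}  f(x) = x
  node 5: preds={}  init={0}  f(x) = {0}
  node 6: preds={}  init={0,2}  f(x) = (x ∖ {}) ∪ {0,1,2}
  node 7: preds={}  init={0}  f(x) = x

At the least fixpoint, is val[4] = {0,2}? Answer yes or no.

Iteration log — 10 steps:
  step 1. node 0  ⊔preds={}  new={0,1}  stable
  step 2. node 1  ⊔preds={2}  new={2}  old={}  +wl: 
  step 3. node 2  ⊔preds={0,1,2}  new={0,1,2}  old={}  +wl: 
  step 4. node 3  ⊔preds={0,1,2}  new={0,1,2}  old={}  +wl: 
  step 5. node 4  ⊔preds={0}  new={0,2}  old={2}  +wl: 1
  step 6. node 5  ⊔preds={}  new={0}  stable
  step 7. node 6  ⊔preds={}  new={0,1,2}  old={0,2}  +wl: 2
  step 8. node 7  ⊔preds={}  new={0}  stable
  step 9. node 1  ⊔preds={0,2}  new={0,2}  old={2}  +wl: 
  step 10. node 2  ⊔preds={0,1,2}  new={0,1,2}  stable

Least fixpoint reached:
  node 0: {0,1}
  node 1: {0,2}
  node 2: {0,1,2}
  node 3: {0,1,2}
  node 4: {0,2}
  node 5: {0}
  node 6: {0,1,2}
  node 7: {0}

yes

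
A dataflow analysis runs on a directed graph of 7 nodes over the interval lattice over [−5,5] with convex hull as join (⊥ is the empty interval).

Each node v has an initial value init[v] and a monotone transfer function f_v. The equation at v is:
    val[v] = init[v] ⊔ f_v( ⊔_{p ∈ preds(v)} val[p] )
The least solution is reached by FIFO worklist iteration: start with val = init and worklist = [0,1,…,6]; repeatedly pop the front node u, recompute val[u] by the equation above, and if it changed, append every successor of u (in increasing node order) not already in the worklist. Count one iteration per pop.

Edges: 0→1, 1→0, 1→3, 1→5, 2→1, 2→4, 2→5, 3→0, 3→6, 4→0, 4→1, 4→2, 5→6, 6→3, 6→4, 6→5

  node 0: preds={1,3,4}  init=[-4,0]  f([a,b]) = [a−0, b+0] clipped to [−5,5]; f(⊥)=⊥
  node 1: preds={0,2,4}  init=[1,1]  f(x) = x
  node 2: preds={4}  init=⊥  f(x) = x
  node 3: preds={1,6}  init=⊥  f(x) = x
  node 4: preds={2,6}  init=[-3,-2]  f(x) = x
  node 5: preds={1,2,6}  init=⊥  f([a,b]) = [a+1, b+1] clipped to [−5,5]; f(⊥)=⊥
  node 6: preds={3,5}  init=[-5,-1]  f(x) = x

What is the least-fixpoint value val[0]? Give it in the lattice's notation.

Trace (45 dequeues):
  [1] u=0 | in [-3,1] | out [-4,1] | prev [-4,0] | push {}
  [2] u=1 | in [-4,1] | out [-4,1] | prev [1,1] | push {0}
  [3] u=2 | in [-3,-2] | out [-3,-2] | prev ⊥ | push {1}
  [4] u=3 | in [-5,1] | out [-5,1] | prev ⊥ | push {}
  [5] u=4 | in [-5,-1] | out [-5,-1] | prev [-3,-2] | push {2}
  [6] u=5 | in [-5,1] | out [-4,2] | prev ⊥ | push {}
  [7] u=6 | in [-5,2] | out [-5,2] | prev [-5,-1] | push {3,4,5}
  [8] u=0 | in [-5,1] | out [-5,1] | prev [-4,1] | push {}
  [9] u=1 | in [-5,1] | out [-5,1] | prev [-4,1] | push {0}
  [10] u=2 | in [-5,-1] | out [-5,-1] | prev [-3,-2] | push {1}
  [11] u=3 | in [-5,2] | out [-5,2] | prev [-5,1] | push {6}
  [12] u=4 | in [-5,2] | out [-5,2] | prev [-5,-1] | push {2}
  [13] u=5 | in [-5,2] | out [-4,3] | prev [-4,2] | push {}
  [14] u=0 | in [-5,2] | out [-5,2] | prev [-5,1] | push {}
  [15] u=1 | in [-5,2] | out [-5,2] | prev [-5,1] | push {0,3,5}
  [16] u=6 | in [-5,3] | out [-5,3] | prev [-5,2] | push {4}
  [17] u=2 | in [-5,2] | out [-5,2] | prev [-5,-1] | push {1}
  [18] u=0 | in [-5,2] | out [-5,2] | ==
  [19] u=3 | in [-5,3] | out [-5,3] | prev [-5,2] | push {0,6}
  [20] u=5 | in [-5,3] | out [-4,4] | prev [-4,3] | push {}
  [21] u=4 | in [-5,3] | out [-5,3] | prev [-5,2] | push {2}
  [22] u=1 | in [-5,3] | out [-5,3] | prev [-5,2] | push {3,5}
  [23] u=0 | in [-5,3] | out [-5,3] | prev [-5,2] | push {1}
  [24] u=6 | in [-5,4] | out [-5,4] | prev [-5,3] | push {4}
  [25] u=2 | in [-5,3] | out [-5,3] | prev [-5,2] | push {}
  [26] u=3 | in [-5,4] | out [-5,4] | prev [-5,3] | push {0,6}
  [27] u=5 | in [-5,4] | out [-4,5] | prev [-4,4] | push {}
  [28] u=1 | in [-5,3] | out [-5,3] | ==
  [29] u=4 | in [-5,4] | out [-5,4] | prev [-5,3] | push {1,2}
  [30] u=0 | in [-5,4] | out [-5,4] | prev [-5,3] | push {}
  [31] u=6 | in [-5,5] | out [-5,5] | prev [-5,4] | push {3,4,5}
  [32] u=1 | in [-5,4] | out [-5,4] | prev [-5,3] | push {0}
  [33] u=2 | in [-5,4] | out [-5,4] | prev [-5,3] | push {1}
  [34] u=3 | in [-5,5] | out [-5,5] | prev [-5,4] | push {6}
  [35] u=4 | in [-5,5] | out [-5,5] | prev [-5,4] | push {2}
  [36] u=5 | in [-5,5] | out [-4,5] | ==
  [37] u=0 | in [-5,5] | out [-5,5] | prev [-5,4] | push {}
  [38] u=1 | in [-5,5] | out [-5,5] | prev [-5,4] | push {0,3,5}
  [39] u=6 | in [-5,5] | out [-5,5] | ==
  [40] u=2 | in [-5,5] | out [-5,5] | prev [-5,4] | push {1,4}
  [41] u=0 | in [-5,5] | out [-5,5] | ==
  [42] u=3 | in [-5,5] | out [-5,5] | ==
  [43] u=5 | in [-5,5] | out [-4,5] | ==
  [44] u=1 | in [-5,5] | out [-5,5] | ==
  [45] u=4 | in [-5,5] | out [-5,5] | ==

Converged values:
  [0] [-5,5]
  [1] [-5,5]
  [2] [-5,5]
  [3] [-5,5]
  [4] [-5,5]
  [5] [-4,5]
  [6] [-5,5]

[-5,5]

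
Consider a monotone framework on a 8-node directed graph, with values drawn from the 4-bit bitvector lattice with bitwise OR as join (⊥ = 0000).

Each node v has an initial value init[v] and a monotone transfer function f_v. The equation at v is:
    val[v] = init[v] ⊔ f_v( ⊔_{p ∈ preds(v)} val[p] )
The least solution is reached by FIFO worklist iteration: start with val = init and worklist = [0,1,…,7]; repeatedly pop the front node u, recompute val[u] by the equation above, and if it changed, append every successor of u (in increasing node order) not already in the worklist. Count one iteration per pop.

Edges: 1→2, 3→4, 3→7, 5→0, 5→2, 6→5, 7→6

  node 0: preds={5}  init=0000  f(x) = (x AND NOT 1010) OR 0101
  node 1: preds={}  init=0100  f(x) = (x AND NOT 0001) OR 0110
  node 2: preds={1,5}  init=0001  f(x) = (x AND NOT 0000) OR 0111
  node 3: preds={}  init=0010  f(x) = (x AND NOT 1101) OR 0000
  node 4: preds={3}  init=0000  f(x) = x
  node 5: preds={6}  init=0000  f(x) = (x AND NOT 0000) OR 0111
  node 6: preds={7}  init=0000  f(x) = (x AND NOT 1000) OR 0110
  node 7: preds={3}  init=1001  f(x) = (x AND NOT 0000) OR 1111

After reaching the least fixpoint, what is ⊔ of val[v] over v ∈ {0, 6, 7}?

1111

Worklist (12 pops):
  #1 pop 0: in=0000 → 0101 (was 0000); enqueue []
  #2 pop 1: in=0000 → 0110 (was 0100); enqueue []
  #3 pop 2: in=0110 → 0111 (was 0001); enqueue []
  #4 pop 3: in=0000 → 0010 (no change)
  #5 pop 4: in=0010 → 0010 (was 0000); enqueue []
  #6 pop 5: in=0000 → 0111 (was 0000); enqueue [0,2]
  #7 pop 6: in=1001 → 0111 (was 0000); enqueue [5]
  #8 pop 7: in=0010 → 1111 (was 1001); enqueue [6]
  #9 pop 0: in=0111 → 0101 (no change)
  #10 pop 2: in=0111 → 0111 (no change)
  #11 pop 5: in=0111 → 0111 (no change)
  #12 pop 6: in=1111 → 0111 (no change)

Fixpoint:
  val[0] = 0101
  val[1] = 0110
  val[2] = 0111
  val[3] = 0010
  val[4] = 0010
  val[5] = 0111
  val[6] = 0111
  val[7] = 1111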